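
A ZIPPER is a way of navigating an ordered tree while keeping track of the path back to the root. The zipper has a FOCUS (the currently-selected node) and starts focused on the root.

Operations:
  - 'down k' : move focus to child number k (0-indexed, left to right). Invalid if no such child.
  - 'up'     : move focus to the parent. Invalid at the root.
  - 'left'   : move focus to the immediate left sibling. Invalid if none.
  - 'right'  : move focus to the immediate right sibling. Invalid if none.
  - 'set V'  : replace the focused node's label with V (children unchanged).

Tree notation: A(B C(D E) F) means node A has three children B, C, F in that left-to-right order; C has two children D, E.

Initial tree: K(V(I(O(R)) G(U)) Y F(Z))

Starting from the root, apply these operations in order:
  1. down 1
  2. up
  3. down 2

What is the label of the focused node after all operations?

Answer: F

Derivation:
Step 1 (down 1): focus=Y path=1 depth=1 children=[] left=['V'] right=['F'] parent=K
Step 2 (up): focus=K path=root depth=0 children=['V', 'Y', 'F'] (at root)
Step 3 (down 2): focus=F path=2 depth=1 children=['Z'] left=['V', 'Y'] right=[] parent=K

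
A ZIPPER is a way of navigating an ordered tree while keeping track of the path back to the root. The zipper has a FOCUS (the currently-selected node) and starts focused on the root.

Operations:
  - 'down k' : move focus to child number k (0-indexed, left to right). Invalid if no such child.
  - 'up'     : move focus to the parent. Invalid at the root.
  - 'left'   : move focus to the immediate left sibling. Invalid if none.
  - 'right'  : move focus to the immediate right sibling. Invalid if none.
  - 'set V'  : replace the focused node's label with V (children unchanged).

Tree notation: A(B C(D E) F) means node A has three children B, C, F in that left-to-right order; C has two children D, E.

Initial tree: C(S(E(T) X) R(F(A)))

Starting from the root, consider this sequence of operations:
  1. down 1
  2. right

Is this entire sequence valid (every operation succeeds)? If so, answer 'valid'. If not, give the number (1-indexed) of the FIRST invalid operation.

Step 1 (down 1): focus=R path=1 depth=1 children=['F'] left=['S'] right=[] parent=C
Step 2 (right): INVALID

Answer: 2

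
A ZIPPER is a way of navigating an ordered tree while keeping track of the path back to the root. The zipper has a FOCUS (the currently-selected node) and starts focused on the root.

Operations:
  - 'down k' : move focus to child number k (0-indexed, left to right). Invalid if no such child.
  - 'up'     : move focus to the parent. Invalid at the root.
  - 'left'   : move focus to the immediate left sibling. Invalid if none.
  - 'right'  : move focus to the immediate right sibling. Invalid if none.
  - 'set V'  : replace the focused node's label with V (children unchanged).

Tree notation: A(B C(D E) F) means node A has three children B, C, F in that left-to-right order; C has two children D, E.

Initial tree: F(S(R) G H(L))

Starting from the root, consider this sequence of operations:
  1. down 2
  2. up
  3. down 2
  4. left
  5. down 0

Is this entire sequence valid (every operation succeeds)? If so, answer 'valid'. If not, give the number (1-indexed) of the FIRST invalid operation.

Answer: 5

Derivation:
Step 1 (down 2): focus=H path=2 depth=1 children=['L'] left=['S', 'G'] right=[] parent=F
Step 2 (up): focus=F path=root depth=0 children=['S', 'G', 'H'] (at root)
Step 3 (down 2): focus=H path=2 depth=1 children=['L'] left=['S', 'G'] right=[] parent=F
Step 4 (left): focus=G path=1 depth=1 children=[] left=['S'] right=['H'] parent=F
Step 5 (down 0): INVALID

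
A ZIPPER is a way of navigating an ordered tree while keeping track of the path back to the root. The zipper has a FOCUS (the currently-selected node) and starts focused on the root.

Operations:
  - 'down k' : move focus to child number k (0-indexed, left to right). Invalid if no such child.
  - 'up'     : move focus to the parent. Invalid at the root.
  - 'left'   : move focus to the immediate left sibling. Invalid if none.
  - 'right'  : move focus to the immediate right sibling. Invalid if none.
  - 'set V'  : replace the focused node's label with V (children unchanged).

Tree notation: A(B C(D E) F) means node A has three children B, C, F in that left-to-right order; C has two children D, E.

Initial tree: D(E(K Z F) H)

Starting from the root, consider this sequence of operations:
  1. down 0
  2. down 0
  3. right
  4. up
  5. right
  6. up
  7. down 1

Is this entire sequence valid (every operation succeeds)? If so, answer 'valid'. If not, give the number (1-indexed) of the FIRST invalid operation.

Step 1 (down 0): focus=E path=0 depth=1 children=['K', 'Z', 'F'] left=[] right=['H'] parent=D
Step 2 (down 0): focus=K path=0/0 depth=2 children=[] left=[] right=['Z', 'F'] parent=E
Step 3 (right): focus=Z path=0/1 depth=2 children=[] left=['K'] right=['F'] parent=E
Step 4 (up): focus=E path=0 depth=1 children=['K', 'Z', 'F'] left=[] right=['H'] parent=D
Step 5 (right): focus=H path=1 depth=1 children=[] left=['E'] right=[] parent=D
Step 6 (up): focus=D path=root depth=0 children=['E', 'H'] (at root)
Step 7 (down 1): focus=H path=1 depth=1 children=[] left=['E'] right=[] parent=D

Answer: valid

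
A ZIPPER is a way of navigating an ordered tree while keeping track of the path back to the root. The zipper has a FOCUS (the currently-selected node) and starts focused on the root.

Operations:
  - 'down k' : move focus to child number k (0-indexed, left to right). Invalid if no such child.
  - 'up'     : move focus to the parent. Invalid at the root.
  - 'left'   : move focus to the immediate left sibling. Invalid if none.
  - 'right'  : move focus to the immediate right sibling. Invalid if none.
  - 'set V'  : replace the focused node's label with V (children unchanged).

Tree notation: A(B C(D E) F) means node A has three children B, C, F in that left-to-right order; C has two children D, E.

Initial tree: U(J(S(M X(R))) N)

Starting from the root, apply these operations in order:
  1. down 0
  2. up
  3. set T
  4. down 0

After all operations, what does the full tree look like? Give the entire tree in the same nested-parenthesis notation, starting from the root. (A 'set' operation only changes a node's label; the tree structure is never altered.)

Answer: T(J(S(M X(R))) N)

Derivation:
Step 1 (down 0): focus=J path=0 depth=1 children=['S'] left=[] right=['N'] parent=U
Step 2 (up): focus=U path=root depth=0 children=['J', 'N'] (at root)
Step 3 (set T): focus=T path=root depth=0 children=['J', 'N'] (at root)
Step 4 (down 0): focus=J path=0 depth=1 children=['S'] left=[] right=['N'] parent=T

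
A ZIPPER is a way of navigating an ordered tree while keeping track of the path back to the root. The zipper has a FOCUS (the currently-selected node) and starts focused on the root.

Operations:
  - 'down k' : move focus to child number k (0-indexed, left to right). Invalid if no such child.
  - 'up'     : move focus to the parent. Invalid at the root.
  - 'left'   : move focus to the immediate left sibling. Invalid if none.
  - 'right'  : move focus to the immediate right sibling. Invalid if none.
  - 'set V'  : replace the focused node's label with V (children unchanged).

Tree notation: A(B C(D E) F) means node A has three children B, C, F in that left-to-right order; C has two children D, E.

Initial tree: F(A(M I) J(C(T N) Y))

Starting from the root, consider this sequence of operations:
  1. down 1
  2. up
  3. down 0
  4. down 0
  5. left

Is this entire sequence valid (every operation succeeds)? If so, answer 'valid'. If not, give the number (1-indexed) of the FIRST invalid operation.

Step 1 (down 1): focus=J path=1 depth=1 children=['C', 'Y'] left=['A'] right=[] parent=F
Step 2 (up): focus=F path=root depth=0 children=['A', 'J'] (at root)
Step 3 (down 0): focus=A path=0 depth=1 children=['M', 'I'] left=[] right=['J'] parent=F
Step 4 (down 0): focus=M path=0/0 depth=2 children=[] left=[] right=['I'] parent=A
Step 5 (left): INVALID

Answer: 5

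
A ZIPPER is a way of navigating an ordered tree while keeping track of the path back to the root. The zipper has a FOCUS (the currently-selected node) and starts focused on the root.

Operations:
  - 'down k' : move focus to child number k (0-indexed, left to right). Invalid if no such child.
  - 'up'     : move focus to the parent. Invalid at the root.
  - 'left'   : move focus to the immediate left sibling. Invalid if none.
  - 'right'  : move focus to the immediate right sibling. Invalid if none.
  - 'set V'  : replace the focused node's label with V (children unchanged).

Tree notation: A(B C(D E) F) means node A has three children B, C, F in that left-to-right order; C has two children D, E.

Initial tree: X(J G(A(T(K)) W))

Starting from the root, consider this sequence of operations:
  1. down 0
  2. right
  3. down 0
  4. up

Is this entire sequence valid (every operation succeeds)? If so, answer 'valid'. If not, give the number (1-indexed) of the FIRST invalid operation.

Answer: valid

Derivation:
Step 1 (down 0): focus=J path=0 depth=1 children=[] left=[] right=['G'] parent=X
Step 2 (right): focus=G path=1 depth=1 children=['A', 'W'] left=['J'] right=[] parent=X
Step 3 (down 0): focus=A path=1/0 depth=2 children=['T'] left=[] right=['W'] parent=G
Step 4 (up): focus=G path=1 depth=1 children=['A', 'W'] left=['J'] right=[] parent=X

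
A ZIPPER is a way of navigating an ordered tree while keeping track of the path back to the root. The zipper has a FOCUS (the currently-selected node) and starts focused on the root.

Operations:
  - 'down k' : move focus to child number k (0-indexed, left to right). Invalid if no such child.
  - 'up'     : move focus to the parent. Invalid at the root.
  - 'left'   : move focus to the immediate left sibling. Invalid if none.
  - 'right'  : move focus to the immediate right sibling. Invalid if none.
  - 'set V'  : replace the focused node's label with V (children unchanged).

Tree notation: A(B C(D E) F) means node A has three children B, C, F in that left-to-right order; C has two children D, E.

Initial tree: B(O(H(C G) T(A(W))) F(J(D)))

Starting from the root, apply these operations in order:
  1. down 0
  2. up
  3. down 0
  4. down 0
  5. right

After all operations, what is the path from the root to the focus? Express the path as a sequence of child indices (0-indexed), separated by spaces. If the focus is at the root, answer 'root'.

Step 1 (down 0): focus=O path=0 depth=1 children=['H', 'T'] left=[] right=['F'] parent=B
Step 2 (up): focus=B path=root depth=0 children=['O', 'F'] (at root)
Step 3 (down 0): focus=O path=0 depth=1 children=['H', 'T'] left=[] right=['F'] parent=B
Step 4 (down 0): focus=H path=0/0 depth=2 children=['C', 'G'] left=[] right=['T'] parent=O
Step 5 (right): focus=T path=0/1 depth=2 children=['A'] left=['H'] right=[] parent=O

Answer: 0 1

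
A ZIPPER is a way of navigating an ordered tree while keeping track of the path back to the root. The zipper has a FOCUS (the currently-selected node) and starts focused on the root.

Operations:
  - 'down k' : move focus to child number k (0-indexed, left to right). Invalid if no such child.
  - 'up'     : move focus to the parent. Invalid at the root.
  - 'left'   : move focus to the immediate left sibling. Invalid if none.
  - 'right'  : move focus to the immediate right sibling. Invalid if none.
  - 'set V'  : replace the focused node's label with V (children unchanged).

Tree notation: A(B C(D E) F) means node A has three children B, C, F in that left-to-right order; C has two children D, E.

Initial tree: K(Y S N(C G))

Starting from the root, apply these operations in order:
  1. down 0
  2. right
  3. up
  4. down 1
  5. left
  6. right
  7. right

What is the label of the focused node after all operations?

Answer: N

Derivation:
Step 1 (down 0): focus=Y path=0 depth=1 children=[] left=[] right=['S', 'N'] parent=K
Step 2 (right): focus=S path=1 depth=1 children=[] left=['Y'] right=['N'] parent=K
Step 3 (up): focus=K path=root depth=0 children=['Y', 'S', 'N'] (at root)
Step 4 (down 1): focus=S path=1 depth=1 children=[] left=['Y'] right=['N'] parent=K
Step 5 (left): focus=Y path=0 depth=1 children=[] left=[] right=['S', 'N'] parent=K
Step 6 (right): focus=S path=1 depth=1 children=[] left=['Y'] right=['N'] parent=K
Step 7 (right): focus=N path=2 depth=1 children=['C', 'G'] left=['Y', 'S'] right=[] parent=K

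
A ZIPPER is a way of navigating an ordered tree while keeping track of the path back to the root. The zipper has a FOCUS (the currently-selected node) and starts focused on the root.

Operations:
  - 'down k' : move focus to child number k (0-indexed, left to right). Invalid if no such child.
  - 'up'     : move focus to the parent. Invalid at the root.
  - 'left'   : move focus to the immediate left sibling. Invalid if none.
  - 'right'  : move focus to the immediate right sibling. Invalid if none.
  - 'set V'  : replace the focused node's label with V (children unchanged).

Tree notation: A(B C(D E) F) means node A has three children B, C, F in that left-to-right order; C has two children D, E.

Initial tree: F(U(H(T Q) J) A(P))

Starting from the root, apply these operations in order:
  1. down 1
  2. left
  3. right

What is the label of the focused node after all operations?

Answer: A

Derivation:
Step 1 (down 1): focus=A path=1 depth=1 children=['P'] left=['U'] right=[] parent=F
Step 2 (left): focus=U path=0 depth=1 children=['H', 'J'] left=[] right=['A'] parent=F
Step 3 (right): focus=A path=1 depth=1 children=['P'] left=['U'] right=[] parent=F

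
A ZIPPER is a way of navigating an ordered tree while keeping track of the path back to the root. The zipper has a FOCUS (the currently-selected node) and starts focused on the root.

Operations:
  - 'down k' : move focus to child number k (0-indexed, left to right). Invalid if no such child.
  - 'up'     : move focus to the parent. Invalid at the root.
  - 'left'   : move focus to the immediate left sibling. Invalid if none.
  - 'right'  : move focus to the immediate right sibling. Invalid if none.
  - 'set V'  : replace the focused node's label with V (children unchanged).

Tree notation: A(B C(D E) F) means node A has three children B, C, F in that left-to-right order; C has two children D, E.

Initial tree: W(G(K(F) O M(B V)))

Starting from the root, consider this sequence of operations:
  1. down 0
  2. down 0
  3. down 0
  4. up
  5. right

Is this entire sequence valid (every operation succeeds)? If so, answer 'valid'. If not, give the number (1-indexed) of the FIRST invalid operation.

Step 1 (down 0): focus=G path=0 depth=1 children=['K', 'O', 'M'] left=[] right=[] parent=W
Step 2 (down 0): focus=K path=0/0 depth=2 children=['F'] left=[] right=['O', 'M'] parent=G
Step 3 (down 0): focus=F path=0/0/0 depth=3 children=[] left=[] right=[] parent=K
Step 4 (up): focus=K path=0/0 depth=2 children=['F'] left=[] right=['O', 'M'] parent=G
Step 5 (right): focus=O path=0/1 depth=2 children=[] left=['K'] right=['M'] parent=G

Answer: valid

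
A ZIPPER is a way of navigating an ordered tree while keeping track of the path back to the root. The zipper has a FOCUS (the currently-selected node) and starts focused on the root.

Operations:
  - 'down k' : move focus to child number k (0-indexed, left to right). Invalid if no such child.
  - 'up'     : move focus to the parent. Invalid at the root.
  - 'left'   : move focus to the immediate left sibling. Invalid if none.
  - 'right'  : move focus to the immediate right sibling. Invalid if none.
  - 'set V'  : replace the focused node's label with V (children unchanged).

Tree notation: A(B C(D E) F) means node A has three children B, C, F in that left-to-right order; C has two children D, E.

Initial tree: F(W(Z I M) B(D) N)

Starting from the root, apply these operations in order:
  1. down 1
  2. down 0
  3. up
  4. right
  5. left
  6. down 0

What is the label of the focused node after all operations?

Step 1 (down 1): focus=B path=1 depth=1 children=['D'] left=['W'] right=['N'] parent=F
Step 2 (down 0): focus=D path=1/0 depth=2 children=[] left=[] right=[] parent=B
Step 3 (up): focus=B path=1 depth=1 children=['D'] left=['W'] right=['N'] parent=F
Step 4 (right): focus=N path=2 depth=1 children=[] left=['W', 'B'] right=[] parent=F
Step 5 (left): focus=B path=1 depth=1 children=['D'] left=['W'] right=['N'] parent=F
Step 6 (down 0): focus=D path=1/0 depth=2 children=[] left=[] right=[] parent=B

Answer: D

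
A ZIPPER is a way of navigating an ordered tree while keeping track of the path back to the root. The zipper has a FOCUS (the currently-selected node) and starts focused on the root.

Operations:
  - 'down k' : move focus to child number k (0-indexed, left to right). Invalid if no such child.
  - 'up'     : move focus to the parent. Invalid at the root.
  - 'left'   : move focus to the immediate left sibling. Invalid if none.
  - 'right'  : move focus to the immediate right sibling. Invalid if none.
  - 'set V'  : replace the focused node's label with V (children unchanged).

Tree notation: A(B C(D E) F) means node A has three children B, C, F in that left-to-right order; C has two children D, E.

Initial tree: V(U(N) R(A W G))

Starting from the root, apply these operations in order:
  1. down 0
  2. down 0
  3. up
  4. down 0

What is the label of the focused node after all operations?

Answer: N

Derivation:
Step 1 (down 0): focus=U path=0 depth=1 children=['N'] left=[] right=['R'] parent=V
Step 2 (down 0): focus=N path=0/0 depth=2 children=[] left=[] right=[] parent=U
Step 3 (up): focus=U path=0 depth=1 children=['N'] left=[] right=['R'] parent=V
Step 4 (down 0): focus=N path=0/0 depth=2 children=[] left=[] right=[] parent=U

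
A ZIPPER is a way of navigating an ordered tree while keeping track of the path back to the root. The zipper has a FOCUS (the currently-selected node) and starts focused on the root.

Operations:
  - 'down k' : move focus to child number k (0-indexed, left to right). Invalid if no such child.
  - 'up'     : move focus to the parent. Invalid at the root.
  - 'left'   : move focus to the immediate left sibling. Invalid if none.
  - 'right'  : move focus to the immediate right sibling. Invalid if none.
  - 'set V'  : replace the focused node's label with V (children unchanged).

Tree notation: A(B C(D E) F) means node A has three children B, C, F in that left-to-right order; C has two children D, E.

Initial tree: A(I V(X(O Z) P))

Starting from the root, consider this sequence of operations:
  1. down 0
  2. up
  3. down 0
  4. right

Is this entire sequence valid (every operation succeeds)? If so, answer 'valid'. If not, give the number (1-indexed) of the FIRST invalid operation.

Answer: valid

Derivation:
Step 1 (down 0): focus=I path=0 depth=1 children=[] left=[] right=['V'] parent=A
Step 2 (up): focus=A path=root depth=0 children=['I', 'V'] (at root)
Step 3 (down 0): focus=I path=0 depth=1 children=[] left=[] right=['V'] parent=A
Step 4 (right): focus=V path=1 depth=1 children=['X', 'P'] left=['I'] right=[] parent=A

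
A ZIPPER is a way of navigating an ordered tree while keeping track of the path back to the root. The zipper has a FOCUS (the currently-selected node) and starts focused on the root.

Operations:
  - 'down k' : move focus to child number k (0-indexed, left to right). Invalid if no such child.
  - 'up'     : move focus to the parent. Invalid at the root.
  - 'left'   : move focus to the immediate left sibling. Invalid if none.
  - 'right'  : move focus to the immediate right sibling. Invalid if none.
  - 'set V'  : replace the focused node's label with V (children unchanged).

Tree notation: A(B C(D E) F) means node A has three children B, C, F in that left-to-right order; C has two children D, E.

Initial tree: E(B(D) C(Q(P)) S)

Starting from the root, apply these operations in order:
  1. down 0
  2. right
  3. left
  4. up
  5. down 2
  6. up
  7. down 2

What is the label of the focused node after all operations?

Answer: S

Derivation:
Step 1 (down 0): focus=B path=0 depth=1 children=['D'] left=[] right=['C', 'S'] parent=E
Step 2 (right): focus=C path=1 depth=1 children=['Q'] left=['B'] right=['S'] parent=E
Step 3 (left): focus=B path=0 depth=1 children=['D'] left=[] right=['C', 'S'] parent=E
Step 4 (up): focus=E path=root depth=0 children=['B', 'C', 'S'] (at root)
Step 5 (down 2): focus=S path=2 depth=1 children=[] left=['B', 'C'] right=[] parent=E
Step 6 (up): focus=E path=root depth=0 children=['B', 'C', 'S'] (at root)
Step 7 (down 2): focus=S path=2 depth=1 children=[] left=['B', 'C'] right=[] parent=E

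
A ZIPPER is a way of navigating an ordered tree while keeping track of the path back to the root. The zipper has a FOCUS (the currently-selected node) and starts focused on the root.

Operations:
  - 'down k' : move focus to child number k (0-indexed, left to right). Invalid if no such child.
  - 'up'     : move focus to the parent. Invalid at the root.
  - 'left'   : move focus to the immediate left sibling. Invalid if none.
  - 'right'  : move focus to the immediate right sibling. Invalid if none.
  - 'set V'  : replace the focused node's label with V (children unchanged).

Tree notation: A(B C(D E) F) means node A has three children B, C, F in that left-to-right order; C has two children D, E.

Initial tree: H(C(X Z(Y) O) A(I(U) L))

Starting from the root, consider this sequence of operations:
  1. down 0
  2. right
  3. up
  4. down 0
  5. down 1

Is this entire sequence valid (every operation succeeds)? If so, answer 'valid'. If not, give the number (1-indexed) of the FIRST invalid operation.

Answer: valid

Derivation:
Step 1 (down 0): focus=C path=0 depth=1 children=['X', 'Z', 'O'] left=[] right=['A'] parent=H
Step 2 (right): focus=A path=1 depth=1 children=['I', 'L'] left=['C'] right=[] parent=H
Step 3 (up): focus=H path=root depth=0 children=['C', 'A'] (at root)
Step 4 (down 0): focus=C path=0 depth=1 children=['X', 'Z', 'O'] left=[] right=['A'] parent=H
Step 5 (down 1): focus=Z path=0/1 depth=2 children=['Y'] left=['X'] right=['O'] parent=C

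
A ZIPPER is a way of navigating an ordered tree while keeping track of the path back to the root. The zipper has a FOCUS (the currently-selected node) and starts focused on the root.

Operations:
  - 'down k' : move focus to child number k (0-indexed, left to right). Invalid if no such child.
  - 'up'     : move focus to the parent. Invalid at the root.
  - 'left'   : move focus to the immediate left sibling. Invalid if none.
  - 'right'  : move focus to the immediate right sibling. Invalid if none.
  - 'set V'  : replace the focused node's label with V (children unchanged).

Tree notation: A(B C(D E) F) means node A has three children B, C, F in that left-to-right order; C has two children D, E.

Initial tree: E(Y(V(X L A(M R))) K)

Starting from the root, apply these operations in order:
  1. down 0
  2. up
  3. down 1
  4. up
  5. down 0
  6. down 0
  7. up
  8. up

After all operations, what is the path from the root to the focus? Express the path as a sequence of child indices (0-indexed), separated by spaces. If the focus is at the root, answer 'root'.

Step 1 (down 0): focus=Y path=0 depth=1 children=['V'] left=[] right=['K'] parent=E
Step 2 (up): focus=E path=root depth=0 children=['Y', 'K'] (at root)
Step 3 (down 1): focus=K path=1 depth=1 children=[] left=['Y'] right=[] parent=E
Step 4 (up): focus=E path=root depth=0 children=['Y', 'K'] (at root)
Step 5 (down 0): focus=Y path=0 depth=1 children=['V'] left=[] right=['K'] parent=E
Step 6 (down 0): focus=V path=0/0 depth=2 children=['X', 'L', 'A'] left=[] right=[] parent=Y
Step 7 (up): focus=Y path=0 depth=1 children=['V'] left=[] right=['K'] parent=E
Step 8 (up): focus=E path=root depth=0 children=['Y', 'K'] (at root)

Answer: root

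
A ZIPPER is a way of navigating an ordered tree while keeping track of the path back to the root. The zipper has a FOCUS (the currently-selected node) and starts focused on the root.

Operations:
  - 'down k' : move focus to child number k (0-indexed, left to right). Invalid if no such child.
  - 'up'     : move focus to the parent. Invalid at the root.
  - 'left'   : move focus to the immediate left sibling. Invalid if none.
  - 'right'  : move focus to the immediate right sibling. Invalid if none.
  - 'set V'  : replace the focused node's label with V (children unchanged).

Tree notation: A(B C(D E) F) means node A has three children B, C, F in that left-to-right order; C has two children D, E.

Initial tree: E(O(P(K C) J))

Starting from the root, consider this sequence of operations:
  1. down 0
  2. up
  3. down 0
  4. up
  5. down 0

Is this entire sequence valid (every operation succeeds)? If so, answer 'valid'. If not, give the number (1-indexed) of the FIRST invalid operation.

Step 1 (down 0): focus=O path=0 depth=1 children=['P', 'J'] left=[] right=[] parent=E
Step 2 (up): focus=E path=root depth=0 children=['O'] (at root)
Step 3 (down 0): focus=O path=0 depth=1 children=['P', 'J'] left=[] right=[] parent=E
Step 4 (up): focus=E path=root depth=0 children=['O'] (at root)
Step 5 (down 0): focus=O path=0 depth=1 children=['P', 'J'] left=[] right=[] parent=E

Answer: valid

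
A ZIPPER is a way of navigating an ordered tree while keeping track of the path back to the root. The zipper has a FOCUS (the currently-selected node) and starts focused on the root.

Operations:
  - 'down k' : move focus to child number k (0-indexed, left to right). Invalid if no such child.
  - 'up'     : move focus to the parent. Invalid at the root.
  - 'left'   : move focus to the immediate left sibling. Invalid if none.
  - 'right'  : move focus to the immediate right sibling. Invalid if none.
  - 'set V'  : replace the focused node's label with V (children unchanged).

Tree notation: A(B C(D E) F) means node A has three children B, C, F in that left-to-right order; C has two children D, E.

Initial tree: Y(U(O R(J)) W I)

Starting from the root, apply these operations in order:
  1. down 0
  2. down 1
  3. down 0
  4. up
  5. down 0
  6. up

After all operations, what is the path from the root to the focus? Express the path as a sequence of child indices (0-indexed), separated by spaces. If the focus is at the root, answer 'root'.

Step 1 (down 0): focus=U path=0 depth=1 children=['O', 'R'] left=[] right=['W', 'I'] parent=Y
Step 2 (down 1): focus=R path=0/1 depth=2 children=['J'] left=['O'] right=[] parent=U
Step 3 (down 0): focus=J path=0/1/0 depth=3 children=[] left=[] right=[] parent=R
Step 4 (up): focus=R path=0/1 depth=2 children=['J'] left=['O'] right=[] parent=U
Step 5 (down 0): focus=J path=0/1/0 depth=3 children=[] left=[] right=[] parent=R
Step 6 (up): focus=R path=0/1 depth=2 children=['J'] left=['O'] right=[] parent=U

Answer: 0 1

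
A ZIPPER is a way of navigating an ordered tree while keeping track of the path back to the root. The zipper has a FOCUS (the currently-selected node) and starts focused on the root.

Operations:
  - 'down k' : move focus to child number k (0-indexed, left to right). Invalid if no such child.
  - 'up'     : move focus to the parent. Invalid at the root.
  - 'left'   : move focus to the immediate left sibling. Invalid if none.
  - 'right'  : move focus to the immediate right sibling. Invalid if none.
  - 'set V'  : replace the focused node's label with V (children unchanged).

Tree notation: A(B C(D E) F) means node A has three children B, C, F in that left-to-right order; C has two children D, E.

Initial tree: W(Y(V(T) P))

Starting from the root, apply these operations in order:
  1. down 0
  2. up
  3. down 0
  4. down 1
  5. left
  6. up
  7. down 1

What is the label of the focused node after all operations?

Answer: P

Derivation:
Step 1 (down 0): focus=Y path=0 depth=1 children=['V', 'P'] left=[] right=[] parent=W
Step 2 (up): focus=W path=root depth=0 children=['Y'] (at root)
Step 3 (down 0): focus=Y path=0 depth=1 children=['V', 'P'] left=[] right=[] parent=W
Step 4 (down 1): focus=P path=0/1 depth=2 children=[] left=['V'] right=[] parent=Y
Step 5 (left): focus=V path=0/0 depth=2 children=['T'] left=[] right=['P'] parent=Y
Step 6 (up): focus=Y path=0 depth=1 children=['V', 'P'] left=[] right=[] parent=W
Step 7 (down 1): focus=P path=0/1 depth=2 children=[] left=['V'] right=[] parent=Y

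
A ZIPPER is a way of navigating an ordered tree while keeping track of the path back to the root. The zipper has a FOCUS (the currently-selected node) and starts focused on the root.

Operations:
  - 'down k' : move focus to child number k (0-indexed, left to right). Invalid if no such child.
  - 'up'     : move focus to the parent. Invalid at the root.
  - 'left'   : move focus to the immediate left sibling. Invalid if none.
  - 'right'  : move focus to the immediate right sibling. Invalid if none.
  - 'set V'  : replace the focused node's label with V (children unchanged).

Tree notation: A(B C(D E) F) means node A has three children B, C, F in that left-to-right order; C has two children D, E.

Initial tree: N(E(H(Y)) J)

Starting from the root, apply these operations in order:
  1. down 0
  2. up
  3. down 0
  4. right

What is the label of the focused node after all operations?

Step 1 (down 0): focus=E path=0 depth=1 children=['H'] left=[] right=['J'] parent=N
Step 2 (up): focus=N path=root depth=0 children=['E', 'J'] (at root)
Step 3 (down 0): focus=E path=0 depth=1 children=['H'] left=[] right=['J'] parent=N
Step 4 (right): focus=J path=1 depth=1 children=[] left=['E'] right=[] parent=N

Answer: J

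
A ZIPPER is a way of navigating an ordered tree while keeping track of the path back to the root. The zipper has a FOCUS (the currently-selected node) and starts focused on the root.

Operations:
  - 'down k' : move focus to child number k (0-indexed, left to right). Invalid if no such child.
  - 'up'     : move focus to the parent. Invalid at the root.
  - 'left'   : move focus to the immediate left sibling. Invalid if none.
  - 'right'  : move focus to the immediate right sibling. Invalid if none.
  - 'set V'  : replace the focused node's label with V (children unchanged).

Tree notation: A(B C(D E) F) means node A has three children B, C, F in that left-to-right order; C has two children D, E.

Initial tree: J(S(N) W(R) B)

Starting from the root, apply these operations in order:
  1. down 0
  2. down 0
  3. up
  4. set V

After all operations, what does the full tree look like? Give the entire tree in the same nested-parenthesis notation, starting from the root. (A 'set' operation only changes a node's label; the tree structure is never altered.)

Answer: J(V(N) W(R) B)

Derivation:
Step 1 (down 0): focus=S path=0 depth=1 children=['N'] left=[] right=['W', 'B'] parent=J
Step 2 (down 0): focus=N path=0/0 depth=2 children=[] left=[] right=[] parent=S
Step 3 (up): focus=S path=0 depth=1 children=['N'] left=[] right=['W', 'B'] parent=J
Step 4 (set V): focus=V path=0 depth=1 children=['N'] left=[] right=['W', 'B'] parent=J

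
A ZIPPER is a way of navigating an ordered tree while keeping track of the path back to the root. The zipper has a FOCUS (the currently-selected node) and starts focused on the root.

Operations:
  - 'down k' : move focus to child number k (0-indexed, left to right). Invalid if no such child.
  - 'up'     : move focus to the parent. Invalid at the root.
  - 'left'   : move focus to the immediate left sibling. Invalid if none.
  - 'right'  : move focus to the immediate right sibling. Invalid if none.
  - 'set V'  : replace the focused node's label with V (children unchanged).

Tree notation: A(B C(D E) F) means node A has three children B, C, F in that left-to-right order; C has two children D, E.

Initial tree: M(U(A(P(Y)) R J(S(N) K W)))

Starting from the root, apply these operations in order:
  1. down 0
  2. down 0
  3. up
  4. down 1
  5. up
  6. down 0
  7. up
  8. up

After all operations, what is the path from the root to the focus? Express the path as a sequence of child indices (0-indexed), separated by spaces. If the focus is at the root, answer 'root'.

Answer: root

Derivation:
Step 1 (down 0): focus=U path=0 depth=1 children=['A', 'R', 'J'] left=[] right=[] parent=M
Step 2 (down 0): focus=A path=0/0 depth=2 children=['P'] left=[] right=['R', 'J'] parent=U
Step 3 (up): focus=U path=0 depth=1 children=['A', 'R', 'J'] left=[] right=[] parent=M
Step 4 (down 1): focus=R path=0/1 depth=2 children=[] left=['A'] right=['J'] parent=U
Step 5 (up): focus=U path=0 depth=1 children=['A', 'R', 'J'] left=[] right=[] parent=M
Step 6 (down 0): focus=A path=0/0 depth=2 children=['P'] left=[] right=['R', 'J'] parent=U
Step 7 (up): focus=U path=0 depth=1 children=['A', 'R', 'J'] left=[] right=[] parent=M
Step 8 (up): focus=M path=root depth=0 children=['U'] (at root)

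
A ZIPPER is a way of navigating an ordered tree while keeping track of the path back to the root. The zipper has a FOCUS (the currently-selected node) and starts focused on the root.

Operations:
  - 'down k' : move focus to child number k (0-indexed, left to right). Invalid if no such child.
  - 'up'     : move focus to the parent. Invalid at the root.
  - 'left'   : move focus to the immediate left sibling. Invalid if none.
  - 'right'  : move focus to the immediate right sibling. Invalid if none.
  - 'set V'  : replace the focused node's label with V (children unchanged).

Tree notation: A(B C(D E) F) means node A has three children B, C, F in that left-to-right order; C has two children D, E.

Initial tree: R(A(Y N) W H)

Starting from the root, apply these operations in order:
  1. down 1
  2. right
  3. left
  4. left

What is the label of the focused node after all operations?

Step 1 (down 1): focus=W path=1 depth=1 children=[] left=['A'] right=['H'] parent=R
Step 2 (right): focus=H path=2 depth=1 children=[] left=['A', 'W'] right=[] parent=R
Step 3 (left): focus=W path=1 depth=1 children=[] left=['A'] right=['H'] parent=R
Step 4 (left): focus=A path=0 depth=1 children=['Y', 'N'] left=[] right=['W', 'H'] parent=R

Answer: A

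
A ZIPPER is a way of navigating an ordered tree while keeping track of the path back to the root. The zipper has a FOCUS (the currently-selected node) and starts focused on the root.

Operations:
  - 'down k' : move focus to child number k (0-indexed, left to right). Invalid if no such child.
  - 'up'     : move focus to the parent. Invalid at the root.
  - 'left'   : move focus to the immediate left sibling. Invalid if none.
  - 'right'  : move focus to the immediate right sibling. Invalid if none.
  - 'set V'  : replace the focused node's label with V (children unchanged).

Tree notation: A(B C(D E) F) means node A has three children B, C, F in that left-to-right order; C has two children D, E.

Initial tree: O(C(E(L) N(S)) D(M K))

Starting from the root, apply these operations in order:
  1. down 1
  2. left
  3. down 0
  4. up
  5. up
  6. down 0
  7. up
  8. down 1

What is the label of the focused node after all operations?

Step 1 (down 1): focus=D path=1 depth=1 children=['M', 'K'] left=['C'] right=[] parent=O
Step 2 (left): focus=C path=0 depth=1 children=['E', 'N'] left=[] right=['D'] parent=O
Step 3 (down 0): focus=E path=0/0 depth=2 children=['L'] left=[] right=['N'] parent=C
Step 4 (up): focus=C path=0 depth=1 children=['E', 'N'] left=[] right=['D'] parent=O
Step 5 (up): focus=O path=root depth=0 children=['C', 'D'] (at root)
Step 6 (down 0): focus=C path=0 depth=1 children=['E', 'N'] left=[] right=['D'] parent=O
Step 7 (up): focus=O path=root depth=0 children=['C', 'D'] (at root)
Step 8 (down 1): focus=D path=1 depth=1 children=['M', 'K'] left=['C'] right=[] parent=O

Answer: D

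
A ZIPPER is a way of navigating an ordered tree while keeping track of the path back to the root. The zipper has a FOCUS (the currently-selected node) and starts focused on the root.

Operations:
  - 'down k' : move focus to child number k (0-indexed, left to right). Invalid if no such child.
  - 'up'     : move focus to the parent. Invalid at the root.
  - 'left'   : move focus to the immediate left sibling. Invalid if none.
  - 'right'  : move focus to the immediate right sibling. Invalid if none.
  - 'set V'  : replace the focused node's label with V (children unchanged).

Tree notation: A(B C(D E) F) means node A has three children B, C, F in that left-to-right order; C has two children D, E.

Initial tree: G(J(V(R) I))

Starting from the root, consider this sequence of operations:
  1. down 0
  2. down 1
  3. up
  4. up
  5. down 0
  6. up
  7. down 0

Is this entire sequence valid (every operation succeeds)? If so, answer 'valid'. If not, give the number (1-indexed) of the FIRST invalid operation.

Step 1 (down 0): focus=J path=0 depth=1 children=['V', 'I'] left=[] right=[] parent=G
Step 2 (down 1): focus=I path=0/1 depth=2 children=[] left=['V'] right=[] parent=J
Step 3 (up): focus=J path=0 depth=1 children=['V', 'I'] left=[] right=[] parent=G
Step 4 (up): focus=G path=root depth=0 children=['J'] (at root)
Step 5 (down 0): focus=J path=0 depth=1 children=['V', 'I'] left=[] right=[] parent=G
Step 6 (up): focus=G path=root depth=0 children=['J'] (at root)
Step 7 (down 0): focus=J path=0 depth=1 children=['V', 'I'] left=[] right=[] parent=G

Answer: valid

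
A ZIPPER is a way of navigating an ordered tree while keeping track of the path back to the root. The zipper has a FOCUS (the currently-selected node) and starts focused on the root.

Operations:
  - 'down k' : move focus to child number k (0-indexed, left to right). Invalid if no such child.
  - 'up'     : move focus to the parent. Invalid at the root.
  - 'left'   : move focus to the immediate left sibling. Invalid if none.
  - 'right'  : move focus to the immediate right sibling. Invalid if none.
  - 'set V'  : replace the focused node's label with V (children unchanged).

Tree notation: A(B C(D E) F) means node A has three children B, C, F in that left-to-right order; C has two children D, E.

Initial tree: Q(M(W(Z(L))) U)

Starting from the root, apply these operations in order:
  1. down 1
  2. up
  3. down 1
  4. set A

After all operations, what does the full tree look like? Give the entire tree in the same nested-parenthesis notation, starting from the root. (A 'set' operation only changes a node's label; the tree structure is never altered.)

Answer: Q(M(W(Z(L))) A)

Derivation:
Step 1 (down 1): focus=U path=1 depth=1 children=[] left=['M'] right=[] parent=Q
Step 2 (up): focus=Q path=root depth=0 children=['M', 'U'] (at root)
Step 3 (down 1): focus=U path=1 depth=1 children=[] left=['M'] right=[] parent=Q
Step 4 (set A): focus=A path=1 depth=1 children=[] left=['M'] right=[] parent=Q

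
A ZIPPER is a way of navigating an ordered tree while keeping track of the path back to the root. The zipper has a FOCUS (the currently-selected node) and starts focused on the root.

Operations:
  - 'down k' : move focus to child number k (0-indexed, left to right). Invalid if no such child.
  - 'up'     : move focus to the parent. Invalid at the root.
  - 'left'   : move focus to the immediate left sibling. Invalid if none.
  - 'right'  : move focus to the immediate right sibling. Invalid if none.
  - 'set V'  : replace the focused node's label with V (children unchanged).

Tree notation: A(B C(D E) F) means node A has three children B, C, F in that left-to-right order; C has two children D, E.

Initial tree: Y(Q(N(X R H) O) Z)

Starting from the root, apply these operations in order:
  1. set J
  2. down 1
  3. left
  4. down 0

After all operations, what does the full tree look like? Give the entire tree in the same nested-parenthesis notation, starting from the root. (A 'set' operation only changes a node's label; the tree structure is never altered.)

Step 1 (set J): focus=J path=root depth=0 children=['Q', 'Z'] (at root)
Step 2 (down 1): focus=Z path=1 depth=1 children=[] left=['Q'] right=[] parent=J
Step 3 (left): focus=Q path=0 depth=1 children=['N', 'O'] left=[] right=['Z'] parent=J
Step 4 (down 0): focus=N path=0/0 depth=2 children=['X', 'R', 'H'] left=[] right=['O'] parent=Q

Answer: J(Q(N(X R H) O) Z)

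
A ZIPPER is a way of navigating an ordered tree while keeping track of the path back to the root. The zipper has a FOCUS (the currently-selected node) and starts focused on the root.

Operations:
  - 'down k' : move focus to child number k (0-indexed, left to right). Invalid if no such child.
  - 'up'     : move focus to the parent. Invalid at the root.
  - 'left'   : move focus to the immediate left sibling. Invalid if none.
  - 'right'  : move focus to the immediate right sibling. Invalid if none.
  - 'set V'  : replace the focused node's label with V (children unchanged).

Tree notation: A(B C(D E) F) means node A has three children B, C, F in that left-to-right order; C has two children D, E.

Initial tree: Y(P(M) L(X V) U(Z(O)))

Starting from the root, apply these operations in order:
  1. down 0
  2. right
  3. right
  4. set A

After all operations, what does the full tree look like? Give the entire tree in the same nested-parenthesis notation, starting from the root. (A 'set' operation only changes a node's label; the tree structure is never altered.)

Answer: Y(P(M) L(X V) A(Z(O)))

Derivation:
Step 1 (down 0): focus=P path=0 depth=1 children=['M'] left=[] right=['L', 'U'] parent=Y
Step 2 (right): focus=L path=1 depth=1 children=['X', 'V'] left=['P'] right=['U'] parent=Y
Step 3 (right): focus=U path=2 depth=1 children=['Z'] left=['P', 'L'] right=[] parent=Y
Step 4 (set A): focus=A path=2 depth=1 children=['Z'] left=['P', 'L'] right=[] parent=Y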